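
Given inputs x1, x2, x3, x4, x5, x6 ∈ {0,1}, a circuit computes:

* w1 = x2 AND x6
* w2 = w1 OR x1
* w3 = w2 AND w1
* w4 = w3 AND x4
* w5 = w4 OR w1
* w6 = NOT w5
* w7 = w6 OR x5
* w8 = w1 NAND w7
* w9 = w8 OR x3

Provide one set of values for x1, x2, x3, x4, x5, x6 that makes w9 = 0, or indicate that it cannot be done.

w9 = w8 OR x3 must be 0, so both w8 = 0 and x3 = 0.
w8 = w1 NAND w7 must be 0, so both w1 = 1 and w7 = 1.
w1 = x2 AND x6 must be 1, so both x2 = 1 and x6 = 1.
Check with x1=0, x2=1, x3=0, x4=1, x5=1, x6=1:
w1 = x2 AND x6 = 1 AND 1 = 1
w2 = w1 OR x1 = 1 OR 0 = 1
w3 = w2 AND w1 = 1 AND 1 = 1
w4 = w3 AND x4 = 1 AND 1 = 1
w5 = w4 OR w1 = 1 OR 1 = 1
w6 = NOT w5 = NOT 1 = 0
w7 = w6 OR x5 = 0 OR 1 = 1
w8 = w1 NAND w7 = 1 NAND 1 = 0
w9 = w8 OR x3 = 0 OR 0 = 0
So w9 = 0 as required.

x1=0, x2=1, x3=0, x4=1, x5=1, x6=1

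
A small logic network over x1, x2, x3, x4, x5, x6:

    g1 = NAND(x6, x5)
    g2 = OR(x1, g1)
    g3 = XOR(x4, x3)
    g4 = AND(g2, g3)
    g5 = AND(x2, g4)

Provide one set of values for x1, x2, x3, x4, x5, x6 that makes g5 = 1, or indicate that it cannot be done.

x1=0, x2=1, x3=1, x4=0, x5=1, x6=0

g5 = AND(x2, g4) must be 1, so both x2 = 1 and g4 = 1.
g4 = AND(g2, g3) must be 1, so both g2 = 1 and g3 = 1.
Check with x1=0, x2=1, x3=1, x4=0, x5=1, x6=0:
g1 = NAND(x6, x5) = NAND(0, 1) = 1
g2 = OR(x1, g1) = OR(0, 1) = 1
g3 = XOR(x4, x3) = XOR(0, 1) = 1
g4 = AND(g2, g3) = AND(1, 1) = 1
g5 = AND(x2, g4) = AND(1, 1) = 1
So g5 = 1 as required.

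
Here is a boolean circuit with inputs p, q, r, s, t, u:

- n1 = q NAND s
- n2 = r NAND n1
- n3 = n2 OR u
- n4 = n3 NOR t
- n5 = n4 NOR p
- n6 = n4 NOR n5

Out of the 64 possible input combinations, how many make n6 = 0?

n6 = n4 NOR n5 must be 0, so at least one of n4, n5 is 1.
Enumerating the 64 input combinations, 35 give n6 = 0 and 29 give n6 = 1.

35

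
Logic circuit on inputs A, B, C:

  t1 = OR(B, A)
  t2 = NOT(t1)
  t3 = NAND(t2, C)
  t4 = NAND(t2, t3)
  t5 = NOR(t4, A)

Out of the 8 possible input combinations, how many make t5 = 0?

7

t5 = NOR(t4, A) must be 0, so at least one of t4, A is 1.
Enumerating the 8 input combinations, 7 give t5 = 0 and 1 give t5 = 1.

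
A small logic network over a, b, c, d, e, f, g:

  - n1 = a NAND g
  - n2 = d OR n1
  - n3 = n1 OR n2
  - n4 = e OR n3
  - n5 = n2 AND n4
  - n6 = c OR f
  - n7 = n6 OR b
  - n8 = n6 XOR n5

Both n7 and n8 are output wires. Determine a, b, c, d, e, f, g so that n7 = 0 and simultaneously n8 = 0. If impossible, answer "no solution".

Check with a=1 b=0 c=0 d=0 e=0 f=0 g=1:
n1 = a NAND g = 1 NAND 1 = 0
n2 = d OR n1 = 0 OR 0 = 0
n3 = n1 OR n2 = 0 OR 0 = 0
n4 = e OR n3 = 0 OR 0 = 0
n5 = n2 AND n4 = 0 AND 0 = 0
n6 = c OR f = 0 OR 0 = 0
n7 = n6 OR b = 0 OR 0 = 0
n8 = n6 XOR n5 = 0 XOR 0 = 0
So n7 = 0 and n8 = 0.

a=1 b=0 c=0 d=0 e=0 f=0 g=1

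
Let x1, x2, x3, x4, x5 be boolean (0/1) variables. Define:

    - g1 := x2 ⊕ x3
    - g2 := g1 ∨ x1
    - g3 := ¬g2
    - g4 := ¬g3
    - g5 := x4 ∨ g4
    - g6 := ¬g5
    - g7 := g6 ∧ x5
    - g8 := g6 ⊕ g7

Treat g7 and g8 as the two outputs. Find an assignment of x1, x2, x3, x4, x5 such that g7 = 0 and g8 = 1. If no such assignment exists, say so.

Check with x1=0, x2=0, x3=0, x4=0, x5=0:
g1 = x2 ⊕ x3 = 0 ⊕ 0 = 0
g2 = g1 ∨ x1 = 0 ∨ 0 = 0
g3 = ¬g2 = ¬0 = 1
g4 = ¬g3 = ¬1 = 0
g5 = x4 ∨ g4 = 0 ∨ 0 = 0
g6 = ¬g5 = ¬0 = 1
g7 = g6 ∧ x5 = 1 ∧ 0 = 0
g8 = g6 ⊕ g7 = 1 ⊕ 0 = 1
So g7 = 0 and g8 = 1.

x1=0, x2=0, x3=0, x4=0, x5=0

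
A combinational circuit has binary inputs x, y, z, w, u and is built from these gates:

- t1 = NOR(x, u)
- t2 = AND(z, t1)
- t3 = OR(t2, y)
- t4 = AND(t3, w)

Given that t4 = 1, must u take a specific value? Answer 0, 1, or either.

Both values of u occur among assignments with t4 = 1:
  u=0: x=0, y=0, z=1, w=1, u=0
  u=1: x=0, y=1, z=0, w=1, u=1

either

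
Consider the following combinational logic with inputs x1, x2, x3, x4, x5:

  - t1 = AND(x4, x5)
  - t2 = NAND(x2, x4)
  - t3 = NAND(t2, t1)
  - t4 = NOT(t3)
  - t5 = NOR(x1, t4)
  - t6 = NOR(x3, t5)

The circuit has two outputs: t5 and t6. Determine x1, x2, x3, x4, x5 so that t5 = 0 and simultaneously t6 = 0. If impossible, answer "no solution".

x1=1 x2=0 x3=1 x4=0 x5=0

Check with x1=1 x2=0 x3=1 x4=0 x5=0:
t1 = AND(x4, x5) = AND(0, 0) = 0
t2 = NAND(x2, x4) = NAND(0, 0) = 1
t3 = NAND(t2, t1) = NAND(1, 0) = 1
t4 = NOT(t3) = NOT 1 = 0
t5 = NOR(x1, t4) = NOR(1, 0) = 0
t6 = NOR(x3, t5) = NOR(1, 0) = 0
So t5 = 0 and t6 = 0.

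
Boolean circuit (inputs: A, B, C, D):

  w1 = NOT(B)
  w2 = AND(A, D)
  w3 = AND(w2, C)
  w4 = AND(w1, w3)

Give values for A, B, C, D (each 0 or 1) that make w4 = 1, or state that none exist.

w4 = AND(w1, w3) must be 1, so both w1 = 1 and w3 = 1.
Check with A=1 B=0 C=1 D=1:
w1 = NOT(B) = NOT 0 = 1
w2 = AND(A, D) = AND(1, 1) = 1
w3 = AND(w2, C) = AND(1, 1) = 1
w4 = AND(w1, w3) = AND(1, 1) = 1
So w4 = 1 as required.

A=1 B=0 C=1 D=1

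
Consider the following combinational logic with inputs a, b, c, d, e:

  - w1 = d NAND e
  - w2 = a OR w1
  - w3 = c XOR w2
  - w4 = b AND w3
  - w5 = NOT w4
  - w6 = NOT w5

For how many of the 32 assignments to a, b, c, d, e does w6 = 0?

24

w6 = NOT w5 must be 0, so w5 = 1.
Enumerating the 32 input combinations, 24 give w6 = 0 and 8 give w6 = 1.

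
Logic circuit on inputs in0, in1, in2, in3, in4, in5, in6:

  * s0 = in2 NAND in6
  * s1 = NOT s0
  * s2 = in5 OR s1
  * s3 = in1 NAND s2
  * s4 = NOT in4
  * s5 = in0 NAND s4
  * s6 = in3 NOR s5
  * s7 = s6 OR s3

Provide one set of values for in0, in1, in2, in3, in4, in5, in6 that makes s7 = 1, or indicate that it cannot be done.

in0=0, in1=0, in2=0, in3=1, in4=1, in5=1, in6=1

s7 = s6 OR s3 must be 1, so at least one of s6, s3 is 1.
Check with in0=0, in1=0, in2=0, in3=1, in4=1, in5=1, in6=1:
s0 = in2 NAND in6 = 0 NAND 1 = 1
s1 = NOT s0 = NOT 1 = 0
s2 = in5 OR s1 = 1 OR 0 = 1
s3 = in1 NAND s2 = 0 NAND 1 = 1
s4 = NOT in4 = NOT 1 = 0
s5 = in0 NAND s4 = 0 NAND 0 = 1
s6 = in3 NOR s5 = 1 NOR 1 = 0
s7 = s6 OR s3 = 0 OR 1 = 1
So s7 = 1 as required.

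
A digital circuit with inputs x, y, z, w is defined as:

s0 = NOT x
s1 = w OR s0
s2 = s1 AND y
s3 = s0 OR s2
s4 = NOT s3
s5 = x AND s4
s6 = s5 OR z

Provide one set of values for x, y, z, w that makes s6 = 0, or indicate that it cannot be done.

Check with x=0, y=1, z=0, w=1:
s0 = NOT x = NOT 0 = 1
s1 = w OR s0 = 1 OR 1 = 1
s2 = s1 AND y = 1 AND 1 = 1
s3 = s0 OR s2 = 1 OR 1 = 1
s4 = NOT s3 = NOT 1 = 0
s5 = x AND s4 = 0 AND 0 = 0
s6 = s5 OR z = 0 OR 0 = 0
So s6 = 0 as required.

x=0, y=1, z=0, w=1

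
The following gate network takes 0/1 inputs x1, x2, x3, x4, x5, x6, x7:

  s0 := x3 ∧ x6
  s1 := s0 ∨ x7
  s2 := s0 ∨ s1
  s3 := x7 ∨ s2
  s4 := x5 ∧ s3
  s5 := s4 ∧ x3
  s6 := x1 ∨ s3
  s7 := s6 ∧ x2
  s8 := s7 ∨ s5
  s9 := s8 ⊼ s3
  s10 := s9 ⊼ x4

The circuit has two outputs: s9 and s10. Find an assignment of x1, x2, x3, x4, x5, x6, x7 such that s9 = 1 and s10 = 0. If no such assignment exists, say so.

x1=0 x2=0 x3=0 x4=1 x5=0 x6=1 x7=0

Check with x1=0 x2=0 x3=0 x4=1 x5=0 x6=1 x7=0:
s0 = x3 ∧ x6 = 0 ∧ 1 = 0
s1 = s0 ∨ x7 = 0 ∨ 0 = 0
s2 = s0 ∨ s1 = 0 ∨ 0 = 0
s3 = x7 ∨ s2 = 0 ∨ 0 = 0
s4 = x5 ∧ s3 = 0 ∧ 0 = 0
s5 = s4 ∧ x3 = 0 ∧ 0 = 0
s6 = x1 ∨ s3 = 0 ∨ 0 = 0
s7 = s6 ∧ x2 = 0 ∧ 0 = 0
s8 = s7 ∨ s5 = 0 ∨ 0 = 0
s9 = s8 ⊼ s3 = 0 ⊼ 0 = 1
s10 = s9 ⊼ x4 = 1 ⊼ 1 = 0
So s9 = 1 and s10 = 0.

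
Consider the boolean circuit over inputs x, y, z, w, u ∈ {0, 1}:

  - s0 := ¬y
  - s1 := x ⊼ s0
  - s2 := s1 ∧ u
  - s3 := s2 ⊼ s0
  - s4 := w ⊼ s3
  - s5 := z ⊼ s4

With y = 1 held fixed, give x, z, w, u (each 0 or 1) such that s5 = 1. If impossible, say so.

Check with y = 1 and x=0, z=1, w=1, u=0:
s0 = ¬y = ¬1 = 0
s1 = x ⊼ s0 = 0 ⊼ 0 = 1
s2 = s1 ∧ u = 1 ∧ 0 = 0
s3 = s2 ⊼ s0 = 0 ⊼ 0 = 1
s4 = w ⊼ s3 = 1 ⊼ 1 = 0
s5 = z ⊼ s4 = 1 ⊼ 0 = 1
So s5 = 1.

x=0 z=1 w=1 u=0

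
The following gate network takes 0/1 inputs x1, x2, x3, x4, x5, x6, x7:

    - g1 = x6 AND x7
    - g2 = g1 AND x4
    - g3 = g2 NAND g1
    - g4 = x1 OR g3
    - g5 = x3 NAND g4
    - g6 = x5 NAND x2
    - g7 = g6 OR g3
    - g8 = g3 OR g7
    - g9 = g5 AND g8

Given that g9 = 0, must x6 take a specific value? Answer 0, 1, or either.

either

Both values of x6 occur among assignments with g9 = 0:
  x6=0: x1=0, x2=0, x3=1, x4=0, x5=0, x6=0, x7=0
  x6=1: x1=0, x2=0, x3=1, x4=0, x5=0, x6=1, x7=0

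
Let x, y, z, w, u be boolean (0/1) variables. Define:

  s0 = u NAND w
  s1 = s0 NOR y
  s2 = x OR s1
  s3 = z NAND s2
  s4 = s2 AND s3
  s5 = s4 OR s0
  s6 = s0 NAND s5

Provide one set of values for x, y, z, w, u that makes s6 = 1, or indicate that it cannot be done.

x=0, y=0, z=1, w=1, u=1

s6 = s0 NAND s5 must be 1, so at least one of s0, s5 is 0.
Check with x=0, y=0, z=1, w=1, u=1:
s0 = u NAND w = 1 NAND 1 = 0
s1 = s0 NOR y = 0 NOR 0 = 1
s2 = x OR s1 = 0 OR 1 = 1
s3 = z NAND s2 = 1 NAND 1 = 0
s4 = s2 AND s3 = 1 AND 0 = 0
s5 = s4 OR s0 = 0 OR 0 = 0
s6 = s0 NAND s5 = 0 NAND 0 = 1
So s6 = 1 as required.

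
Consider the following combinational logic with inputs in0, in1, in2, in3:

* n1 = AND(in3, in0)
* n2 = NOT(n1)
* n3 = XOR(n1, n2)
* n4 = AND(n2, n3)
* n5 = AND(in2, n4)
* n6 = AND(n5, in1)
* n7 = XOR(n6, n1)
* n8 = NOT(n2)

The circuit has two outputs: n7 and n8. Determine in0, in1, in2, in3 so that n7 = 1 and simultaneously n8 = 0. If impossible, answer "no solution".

Check with in0=1, in1=1, in2=1, in3=0:
n1 = AND(in3, in0) = AND(0, 1) = 0
n2 = NOT(n1) = NOT 0 = 1
n3 = XOR(n1, n2) = XOR(0, 1) = 1
n4 = AND(n2, n3) = AND(1, 1) = 1
n5 = AND(in2, n4) = AND(1, 1) = 1
n6 = AND(n5, in1) = AND(1, 1) = 1
n7 = XOR(n6, n1) = XOR(1, 0) = 1
n8 = NOT(n2) = NOT 1 = 0
So n7 = 1 and n8 = 0.

in0=1, in1=1, in2=1, in3=0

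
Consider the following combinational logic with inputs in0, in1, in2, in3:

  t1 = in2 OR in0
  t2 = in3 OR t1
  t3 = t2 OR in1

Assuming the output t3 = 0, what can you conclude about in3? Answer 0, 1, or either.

t3 = t2 OR in1 must be 0, so both t2 = 0 and in1 = 0.
t2 = in3 OR t1 must be 0, so both in3 = 0 and t1 = 0.
t1 = in2 OR in0 must be 0, so both in2 = 0 and in0 = 0.
Every assignment with t3 = 0 has in3 = 0; there are 1 such assignment(s).
  in0=0, in1=0, in2=0, in3=0

0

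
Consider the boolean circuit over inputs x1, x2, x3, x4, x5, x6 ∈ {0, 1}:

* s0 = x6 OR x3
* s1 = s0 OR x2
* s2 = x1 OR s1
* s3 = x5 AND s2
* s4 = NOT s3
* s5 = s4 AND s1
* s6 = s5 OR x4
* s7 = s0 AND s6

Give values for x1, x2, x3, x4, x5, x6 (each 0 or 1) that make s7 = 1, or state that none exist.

Check with x1=0 x2=1 x3=1 x4=1 x5=0 x6=1:
s0 = x6 OR x3 = 1 OR 1 = 1
s1 = s0 OR x2 = 1 OR 1 = 1
s2 = x1 OR s1 = 0 OR 1 = 1
s3 = x5 AND s2 = 0 AND 1 = 0
s4 = NOT s3 = NOT 0 = 1
s5 = s4 AND s1 = 1 AND 1 = 1
s6 = s5 OR x4 = 1 OR 1 = 1
s7 = s0 AND s6 = 1 AND 1 = 1
So s7 = 1 as required.

x1=0 x2=1 x3=1 x4=1 x5=0 x6=1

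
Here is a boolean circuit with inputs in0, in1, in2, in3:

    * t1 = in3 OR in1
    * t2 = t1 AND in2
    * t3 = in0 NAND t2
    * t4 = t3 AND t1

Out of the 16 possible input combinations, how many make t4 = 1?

9

t4 = t3 AND t1 must be 1, so both t3 = 1 and t1 = 1.
t3 = in0 NAND t2 must be 1, so at least one of in0, t2 is 0.
t1 = in3 OR in1 must be 1, so at least one of in3, in1 is 1.
Enumerating the 16 input combinations, 9 give t4 = 1 and 7 give t4 = 0.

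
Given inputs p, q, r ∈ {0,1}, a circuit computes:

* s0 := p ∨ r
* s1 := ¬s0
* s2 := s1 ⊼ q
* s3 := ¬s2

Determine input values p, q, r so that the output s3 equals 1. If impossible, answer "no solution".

p=0, q=1, r=0

Check with p=0, q=1, r=0:
s0 = p ∨ r = 0 ∨ 0 = 0
s1 = ¬s0 = ¬0 = 1
s2 = s1 ⊼ q = 1 ⊼ 1 = 0
s3 = ¬s2 = ¬0 = 1
So s3 = 1 as required.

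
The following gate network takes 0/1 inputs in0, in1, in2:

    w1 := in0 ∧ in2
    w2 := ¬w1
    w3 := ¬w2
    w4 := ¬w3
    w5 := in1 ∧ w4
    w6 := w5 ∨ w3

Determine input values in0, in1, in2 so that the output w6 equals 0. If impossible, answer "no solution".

w6 = w5 ∨ w3 must be 0, so both w5 = 0 and w3 = 0.
Check with in0=0 in1=0 in2=0:
w1 = in0 ∧ in2 = 0 ∧ 0 = 0
w2 = ¬w1 = ¬0 = 1
w3 = ¬w2 = ¬1 = 0
w4 = ¬w3 = ¬0 = 1
w5 = in1 ∧ w4 = 0 ∧ 1 = 0
w6 = w5 ∨ w3 = 0 ∨ 0 = 0
So w6 = 0 as required.

in0=0 in1=0 in2=0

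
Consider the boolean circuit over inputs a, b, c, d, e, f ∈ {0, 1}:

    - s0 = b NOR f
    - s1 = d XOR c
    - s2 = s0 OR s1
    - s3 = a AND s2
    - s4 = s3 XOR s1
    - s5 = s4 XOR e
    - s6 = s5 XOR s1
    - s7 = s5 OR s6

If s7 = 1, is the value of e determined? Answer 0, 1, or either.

either

Both values of e occur among assignments with s7 = 1:
  e=0: a=0, b=0, c=0, d=1, e=0, f=0
  e=1: a=0, b=0, c=0, d=0, e=1, f=0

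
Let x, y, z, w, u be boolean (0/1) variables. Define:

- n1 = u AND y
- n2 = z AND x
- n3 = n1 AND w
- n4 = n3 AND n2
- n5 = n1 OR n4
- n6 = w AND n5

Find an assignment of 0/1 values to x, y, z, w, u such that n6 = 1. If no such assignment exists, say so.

x=0 y=1 z=0 w=1 u=1

n6 = w AND n5 must be 1, so both w = 1 and n5 = 1.
n5 = n1 OR n4 must be 1, so at least one of n1, n4 is 1.
Check with x=0 y=1 z=0 w=1 u=1:
n1 = u AND y = 1 AND 1 = 1
n2 = z AND x = 0 AND 0 = 0
n3 = n1 AND w = 1 AND 1 = 1
n4 = n3 AND n2 = 1 AND 0 = 0
n5 = n1 OR n4 = 1 OR 0 = 1
n6 = w AND n5 = 1 AND 1 = 1
So n6 = 1 as required.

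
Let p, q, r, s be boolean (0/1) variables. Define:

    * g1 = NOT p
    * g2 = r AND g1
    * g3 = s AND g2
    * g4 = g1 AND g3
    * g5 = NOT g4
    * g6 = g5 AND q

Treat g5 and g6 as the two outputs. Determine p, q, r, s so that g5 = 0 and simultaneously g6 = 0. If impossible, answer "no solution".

p=0, q=1, r=1, s=1

Check with p=0, q=1, r=1, s=1:
g1 = NOT p = NOT 0 = 1
g2 = r AND g1 = 1 AND 1 = 1
g3 = s AND g2 = 1 AND 1 = 1
g4 = g1 AND g3 = 1 AND 1 = 1
g5 = NOT g4 = NOT 1 = 0
g6 = g5 AND q = 0 AND 1 = 0
So g5 = 0 and g6 = 0.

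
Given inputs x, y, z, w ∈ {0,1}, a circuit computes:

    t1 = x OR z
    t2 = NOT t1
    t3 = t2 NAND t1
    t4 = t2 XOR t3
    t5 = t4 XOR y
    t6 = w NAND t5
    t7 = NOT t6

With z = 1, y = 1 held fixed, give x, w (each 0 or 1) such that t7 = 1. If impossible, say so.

With z = 1, y = 1 fixed, none of the 4 settings of x, w give t7 = 1.
For example, with x=0, w=0:
t1 = x OR z = 0 OR 1 = 1
t2 = NOT t1 = NOT 1 = 0
t3 = t2 NAND t1 = 0 NAND 1 = 1
t4 = t2 XOR t3 = 0 XOR 1 = 1
t5 = t4 XOR y = 1 XOR 1 = 0
t6 = w NAND t5 = 0 NAND 0 = 1
t7 = NOT t6 = NOT 1 = 0
giving t7 = 0 ≠ 1.

no solution exists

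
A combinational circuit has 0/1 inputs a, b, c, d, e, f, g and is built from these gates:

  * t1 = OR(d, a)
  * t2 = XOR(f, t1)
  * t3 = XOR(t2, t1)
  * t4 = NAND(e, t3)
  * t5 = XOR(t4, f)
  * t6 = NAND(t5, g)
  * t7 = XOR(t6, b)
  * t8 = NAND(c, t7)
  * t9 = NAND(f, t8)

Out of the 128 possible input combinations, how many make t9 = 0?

48

t9 = NAND(f, t8) must be 0, so both f = 1 and t8 = 1.
t8 = NAND(c, t7) must be 1, so at least one of c, t7 is 0.
Enumerating the 128 input combinations, 48 give t9 = 0 and 80 give t9 = 1.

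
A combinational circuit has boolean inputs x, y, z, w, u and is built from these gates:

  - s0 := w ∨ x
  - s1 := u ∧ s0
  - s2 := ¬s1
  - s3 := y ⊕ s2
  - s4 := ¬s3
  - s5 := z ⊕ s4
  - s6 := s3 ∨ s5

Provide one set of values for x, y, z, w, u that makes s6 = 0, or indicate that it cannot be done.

x=1, y=1, z=1, w=1, u=0

Check with x=1, y=1, z=1, w=1, u=0:
s0 = w ∨ x = 1 ∨ 1 = 1
s1 = u ∧ s0 = 0 ∧ 1 = 0
s2 = ¬s1 = ¬0 = 1
s3 = y ⊕ s2 = 1 ⊕ 1 = 0
s4 = ¬s3 = ¬0 = 1
s5 = z ⊕ s4 = 1 ⊕ 1 = 0
s6 = s3 ∨ s5 = 0 ∨ 0 = 0
So s6 = 0 as required.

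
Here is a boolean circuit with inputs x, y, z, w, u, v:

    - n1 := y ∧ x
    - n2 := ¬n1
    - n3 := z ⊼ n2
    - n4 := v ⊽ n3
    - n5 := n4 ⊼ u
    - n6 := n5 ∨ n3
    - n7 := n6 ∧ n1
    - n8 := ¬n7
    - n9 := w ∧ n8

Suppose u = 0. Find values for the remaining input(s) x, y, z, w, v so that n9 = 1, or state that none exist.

x=0, y=1, z=1, w=1, v=0

n9 = w ∧ n8 must be 1, so both w = 1 and n8 = 1.
n8 = ¬n7 must be 1, so n7 = 0.
Check with u = 0 and x=0, y=1, z=1, w=1, v=0:
n1 = y ∧ x = 1 ∧ 0 = 0
n2 = ¬n1 = ¬0 = 1
n3 = z ⊼ n2 = 1 ⊼ 1 = 0
n4 = v ⊽ n3 = 0 ⊽ 0 = 1
n5 = n4 ⊼ u = 1 ⊼ 0 = 1
n6 = n5 ∨ n3 = 1 ∨ 0 = 1
n7 = n6 ∧ n1 = 1 ∧ 0 = 0
n8 = ¬n7 = ¬0 = 1
n9 = w ∧ n8 = 1 ∧ 1 = 1
So n9 = 1.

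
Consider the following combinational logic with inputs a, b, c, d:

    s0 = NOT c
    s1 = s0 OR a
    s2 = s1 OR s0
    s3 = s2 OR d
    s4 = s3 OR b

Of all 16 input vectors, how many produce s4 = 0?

1

s4 = s3 OR b must be 0, so both s3 = 0 and b = 0.
s3 = s2 OR d must be 0, so both s2 = 0 and d = 0.
Enumerating the 16 input combinations, 1 give s4 = 0 and 15 give s4 = 1.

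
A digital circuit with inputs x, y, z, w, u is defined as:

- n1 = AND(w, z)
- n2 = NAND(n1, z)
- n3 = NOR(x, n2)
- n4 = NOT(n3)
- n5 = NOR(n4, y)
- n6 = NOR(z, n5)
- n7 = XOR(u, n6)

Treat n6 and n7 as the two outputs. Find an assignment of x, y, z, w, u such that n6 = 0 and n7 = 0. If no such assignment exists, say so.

Check with x=1, y=1, z=1, w=0, u=0:
n1 = AND(w, z) = AND(0, 1) = 0
n2 = NAND(n1, z) = NAND(0, 1) = 1
n3 = NOR(x, n2) = NOR(1, 1) = 0
n4 = NOT(n3) = NOT 0 = 1
n5 = NOR(n4, y) = NOR(1, 1) = 0
n6 = NOR(z, n5) = NOR(1, 0) = 0
n7 = XOR(u, n6) = XOR(0, 0) = 0
So n6 = 0 and n7 = 0.

x=1, y=1, z=1, w=0, u=0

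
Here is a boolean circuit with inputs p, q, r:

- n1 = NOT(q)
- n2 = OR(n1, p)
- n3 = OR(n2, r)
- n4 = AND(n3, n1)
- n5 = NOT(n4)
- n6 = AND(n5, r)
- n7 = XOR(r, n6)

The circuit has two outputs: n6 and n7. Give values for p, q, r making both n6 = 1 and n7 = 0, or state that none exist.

Check with p=0, q=1, r=1:
n1 = NOT(q) = NOT 1 = 0
n2 = OR(n1, p) = OR(0, 0) = 0
n3 = OR(n2, r) = OR(0, 1) = 1
n4 = AND(n3, n1) = AND(1, 0) = 0
n5 = NOT(n4) = NOT 0 = 1
n6 = AND(n5, r) = AND(1, 1) = 1
n7 = XOR(r, n6) = XOR(1, 1) = 0
So n6 = 1 and n7 = 0.

p=0, q=1, r=1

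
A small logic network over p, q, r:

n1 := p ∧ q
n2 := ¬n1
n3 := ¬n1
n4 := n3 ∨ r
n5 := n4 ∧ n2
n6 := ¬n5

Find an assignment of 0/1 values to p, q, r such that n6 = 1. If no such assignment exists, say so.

n6 = ¬n5 must be 1, so n5 = 0.
n5 = n4 ∧ n2 must be 0, so at least one of n4, n2 is 0.
Check with p=1, q=1, r=1:
n1 = p ∧ q = 1 ∧ 1 = 1
n2 = ¬n1 = ¬1 = 0
n3 = ¬n1 = ¬1 = 0
n4 = n3 ∨ r = 0 ∨ 1 = 1
n5 = n4 ∧ n2 = 1 ∧ 0 = 0
n6 = ¬n5 = ¬0 = 1
So n6 = 1 as required.

p=1, q=1, r=1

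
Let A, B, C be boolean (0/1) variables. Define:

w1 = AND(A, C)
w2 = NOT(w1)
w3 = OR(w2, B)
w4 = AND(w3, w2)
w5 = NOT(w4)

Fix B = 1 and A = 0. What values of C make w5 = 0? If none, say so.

Check with B = 1 and A = 0 and C=1:
w1 = AND(A, C) = AND(0, 1) = 0
w2 = NOT(w1) = NOT 0 = 1
w3 = OR(w2, B) = OR(1, 1) = 1
w4 = AND(w3, w2) = AND(1, 1) = 1
w5 = NOT(w4) = NOT 1 = 0
So w5 = 0.

C=1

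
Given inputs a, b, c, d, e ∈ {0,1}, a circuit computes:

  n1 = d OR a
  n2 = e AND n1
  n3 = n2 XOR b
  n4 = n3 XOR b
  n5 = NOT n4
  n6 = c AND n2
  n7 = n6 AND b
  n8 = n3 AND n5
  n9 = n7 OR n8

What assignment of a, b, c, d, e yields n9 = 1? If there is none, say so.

a=1, b=1, c=0, d=1, e=0

Check with a=1, b=1, c=0, d=1, e=0:
n1 = d OR a = 1 OR 1 = 1
n2 = e AND n1 = 0 AND 1 = 0
n3 = n2 XOR b = 0 XOR 1 = 1
n4 = n3 XOR b = 1 XOR 1 = 0
n5 = NOT n4 = NOT 0 = 1
n6 = c AND n2 = 0 AND 0 = 0
n7 = n6 AND b = 0 AND 1 = 0
n8 = n3 AND n5 = 1 AND 1 = 1
n9 = n7 OR n8 = 0 OR 1 = 1
So n9 = 1 as required.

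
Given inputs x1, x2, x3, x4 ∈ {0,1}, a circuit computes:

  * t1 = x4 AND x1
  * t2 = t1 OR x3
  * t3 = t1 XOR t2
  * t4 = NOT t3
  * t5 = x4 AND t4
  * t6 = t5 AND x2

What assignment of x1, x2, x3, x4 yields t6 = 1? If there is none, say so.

t6 = t5 AND x2 must be 1, so both t5 = 1 and x2 = 1.
t5 = x4 AND t4 must be 1, so both x4 = 1 and t4 = 1.
Check with x1=1 x2=1 x3=0 x4=1:
t1 = x4 AND x1 = 1 AND 1 = 1
t2 = t1 OR x3 = 1 OR 0 = 1
t3 = t1 XOR t2 = 1 XOR 1 = 0
t4 = NOT t3 = NOT 0 = 1
t5 = x4 AND t4 = 1 AND 1 = 1
t6 = t5 AND x2 = 1 AND 1 = 1
So t6 = 1 as required.

x1=1 x2=1 x3=0 x4=1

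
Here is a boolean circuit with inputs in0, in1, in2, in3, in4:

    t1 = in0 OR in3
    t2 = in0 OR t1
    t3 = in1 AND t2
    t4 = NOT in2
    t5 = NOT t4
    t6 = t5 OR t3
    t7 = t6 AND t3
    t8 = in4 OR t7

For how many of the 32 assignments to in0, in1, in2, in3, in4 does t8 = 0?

10

t8 = in4 OR t7 must be 0, so both in4 = 0 and t7 = 0.
Enumerating the 32 input combinations, 10 give t8 = 0 and 22 give t8 = 1.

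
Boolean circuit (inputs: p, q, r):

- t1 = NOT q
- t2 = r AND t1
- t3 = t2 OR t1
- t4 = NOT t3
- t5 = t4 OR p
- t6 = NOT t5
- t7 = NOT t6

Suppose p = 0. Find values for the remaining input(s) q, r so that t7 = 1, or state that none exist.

Check with p = 0 and q=1, r=0:
t1 = NOT q = NOT 1 = 0
t2 = r AND t1 = 0 AND 0 = 0
t3 = t2 OR t1 = 0 OR 0 = 0
t4 = NOT t3 = NOT 0 = 1
t5 = t4 OR p = 1 OR 0 = 1
t6 = NOT t5 = NOT 1 = 0
t7 = NOT t6 = NOT 0 = 1
So t7 = 1.

q=1, r=0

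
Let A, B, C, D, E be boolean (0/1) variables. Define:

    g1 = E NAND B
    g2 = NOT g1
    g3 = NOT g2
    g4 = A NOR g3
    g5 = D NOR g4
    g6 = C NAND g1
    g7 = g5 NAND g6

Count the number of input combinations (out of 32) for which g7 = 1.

g7 = g5 NAND g6 must be 1, so at least one of g5, g6 is 0.
Enumerating the 32 input combinations, 24 give g7 = 1 and 8 give g7 = 0.

24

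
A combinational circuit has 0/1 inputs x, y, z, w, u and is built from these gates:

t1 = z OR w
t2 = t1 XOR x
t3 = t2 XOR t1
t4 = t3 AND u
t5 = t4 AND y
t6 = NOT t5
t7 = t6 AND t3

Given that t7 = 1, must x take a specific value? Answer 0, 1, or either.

t7 = t6 AND t3 must be 1, so both t6 = 1 and t3 = 1.
t6 = NOT t5 must be 1, so t5 = 0.
t3 = t2 XOR t1 must be 1, so t2 and t1 differ.
Every assignment with t7 = 1 has x = 1; there are 12 such assignment(s).

1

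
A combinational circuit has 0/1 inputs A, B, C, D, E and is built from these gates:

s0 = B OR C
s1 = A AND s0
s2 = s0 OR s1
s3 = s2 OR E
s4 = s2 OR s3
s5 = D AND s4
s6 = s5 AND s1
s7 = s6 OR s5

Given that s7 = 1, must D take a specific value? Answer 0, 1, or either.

1

s7 = s6 OR s5 must be 1, so at least one of s6, s5 is 1.
Every assignment with s7 = 1 has D = 1; there are 14 such assignment(s).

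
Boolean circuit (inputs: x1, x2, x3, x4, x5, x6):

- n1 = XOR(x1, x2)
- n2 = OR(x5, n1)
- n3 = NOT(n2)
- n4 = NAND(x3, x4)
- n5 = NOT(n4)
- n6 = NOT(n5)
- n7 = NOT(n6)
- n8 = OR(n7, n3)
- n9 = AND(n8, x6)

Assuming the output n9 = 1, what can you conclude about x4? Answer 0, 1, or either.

Both values of x4 occur among assignments with n9 = 1:
  x4=0: x1=0, x2=0, x3=0, x4=0, x5=0, x6=1
  x4=1: x1=0, x2=0, x3=0, x4=1, x5=0, x6=1

either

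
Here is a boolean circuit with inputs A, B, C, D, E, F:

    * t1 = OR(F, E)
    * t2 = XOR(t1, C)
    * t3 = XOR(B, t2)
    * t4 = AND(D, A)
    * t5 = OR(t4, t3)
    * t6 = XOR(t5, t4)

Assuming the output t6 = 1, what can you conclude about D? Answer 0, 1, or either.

Both values of D occur among assignments with t6 = 1:
  D=0: A=0, B=0, C=0, D=0, E=0, F=1
  D=1: A=0, B=0, C=0, D=1, E=0, F=1

either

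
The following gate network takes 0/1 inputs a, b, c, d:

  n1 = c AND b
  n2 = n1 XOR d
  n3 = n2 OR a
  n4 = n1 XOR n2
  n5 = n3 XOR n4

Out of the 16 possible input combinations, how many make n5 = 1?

6

n5 = n3 XOR n4 must be 1, so n3 and n4 differ.
Satisfying assignments:
  a=0, b=1, c=1, d=0
  a=0, b=1, c=1, d=1
  a=1, b=0, c=0, d=0
  a=1, b=0, c=1, d=0
  a=1, b=1, c=0, d=0
  a=1, b=1, c=1, d=0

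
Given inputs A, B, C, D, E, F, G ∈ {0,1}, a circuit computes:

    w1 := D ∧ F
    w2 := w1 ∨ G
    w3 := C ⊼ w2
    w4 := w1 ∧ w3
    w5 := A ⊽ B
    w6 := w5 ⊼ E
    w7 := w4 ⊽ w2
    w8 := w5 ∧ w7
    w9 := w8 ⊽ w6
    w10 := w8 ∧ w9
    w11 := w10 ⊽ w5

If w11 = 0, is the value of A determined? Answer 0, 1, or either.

0

w11 = w10 ⊽ w5 must be 0, so at least one of w10, w5 is 1.
Every assignment with w11 = 0 has A = 0; there are 32 such assignment(s).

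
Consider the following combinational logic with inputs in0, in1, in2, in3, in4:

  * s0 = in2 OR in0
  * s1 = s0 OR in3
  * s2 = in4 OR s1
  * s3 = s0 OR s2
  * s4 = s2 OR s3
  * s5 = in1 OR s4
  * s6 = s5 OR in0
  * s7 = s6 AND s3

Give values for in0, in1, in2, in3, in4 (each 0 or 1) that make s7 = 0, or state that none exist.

in0=0 in1=1 in2=0 in3=0 in4=0

s7 = s6 AND s3 must be 0, so at least one of s6, s3 is 0.
Check with in0=0 in1=1 in2=0 in3=0 in4=0:
s0 = in2 OR in0 = 0 OR 0 = 0
s1 = s0 OR in3 = 0 OR 0 = 0
s2 = in4 OR s1 = 0 OR 0 = 0
s3 = s0 OR s2 = 0 OR 0 = 0
s4 = s2 OR s3 = 0 OR 0 = 0
s5 = in1 OR s4 = 1 OR 0 = 1
s6 = s5 OR in0 = 1 OR 0 = 1
s7 = s6 AND s3 = 1 AND 0 = 0
So s7 = 0 as required.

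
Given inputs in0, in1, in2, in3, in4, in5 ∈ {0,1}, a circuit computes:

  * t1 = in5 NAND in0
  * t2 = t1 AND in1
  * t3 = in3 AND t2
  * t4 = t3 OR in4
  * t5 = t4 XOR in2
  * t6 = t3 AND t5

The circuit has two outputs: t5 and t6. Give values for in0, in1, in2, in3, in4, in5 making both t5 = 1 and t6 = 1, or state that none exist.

Check with in0=0 in1=1 in2=0 in3=1 in4=0 in5=0:
t1 = in5 NAND in0 = 0 NAND 0 = 1
t2 = t1 AND in1 = 1 AND 1 = 1
t3 = in3 AND t2 = 1 AND 1 = 1
t4 = t3 OR in4 = 1 OR 0 = 1
t5 = t4 XOR in2 = 1 XOR 0 = 1
t6 = t3 AND t5 = 1 AND 1 = 1
So t5 = 1 and t6 = 1.

in0=0 in1=1 in2=0 in3=1 in4=0 in5=0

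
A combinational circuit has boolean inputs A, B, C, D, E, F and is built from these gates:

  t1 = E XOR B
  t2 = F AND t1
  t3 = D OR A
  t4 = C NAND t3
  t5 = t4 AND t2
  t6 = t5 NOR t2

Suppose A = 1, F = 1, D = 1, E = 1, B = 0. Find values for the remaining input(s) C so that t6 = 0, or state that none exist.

C=1

Check with A = 1, F = 1, D = 1, E = 1, B = 0 and C=1:
t1 = E XOR B = 1 XOR 0 = 1
t2 = F AND t1 = 1 AND 1 = 1
t3 = D OR A = 1 OR 1 = 1
t4 = C NAND t3 = 1 NAND 1 = 0
t5 = t4 AND t2 = 0 AND 1 = 0
t6 = t5 NOR t2 = 0 NOR 1 = 0
So t6 = 0.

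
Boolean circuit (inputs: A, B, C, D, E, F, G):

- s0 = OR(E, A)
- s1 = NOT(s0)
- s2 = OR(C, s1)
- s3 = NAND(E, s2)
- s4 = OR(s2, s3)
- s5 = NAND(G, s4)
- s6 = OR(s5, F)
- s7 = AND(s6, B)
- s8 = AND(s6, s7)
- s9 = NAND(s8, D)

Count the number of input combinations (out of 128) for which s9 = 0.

24

s9 = NAND(s8, D) must be 0, so both s8 = 1 and D = 1.
Enumerating the 128 input combinations, 24 give s9 = 0 and 104 give s9 = 1.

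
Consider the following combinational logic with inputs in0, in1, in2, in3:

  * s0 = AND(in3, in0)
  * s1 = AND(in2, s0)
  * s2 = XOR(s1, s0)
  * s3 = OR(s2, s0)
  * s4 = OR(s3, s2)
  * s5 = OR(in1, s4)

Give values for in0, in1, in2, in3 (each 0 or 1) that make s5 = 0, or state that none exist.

in0=0, in1=0, in2=1, in3=0

Check with in0=0, in1=0, in2=1, in3=0:
s0 = AND(in3, in0) = AND(0, 0) = 0
s1 = AND(in2, s0) = AND(1, 0) = 0
s2 = XOR(s1, s0) = XOR(0, 0) = 0
s3 = OR(s2, s0) = OR(0, 0) = 0
s4 = OR(s3, s2) = OR(0, 0) = 0
s5 = OR(in1, s4) = OR(0, 0) = 0
So s5 = 0 as required.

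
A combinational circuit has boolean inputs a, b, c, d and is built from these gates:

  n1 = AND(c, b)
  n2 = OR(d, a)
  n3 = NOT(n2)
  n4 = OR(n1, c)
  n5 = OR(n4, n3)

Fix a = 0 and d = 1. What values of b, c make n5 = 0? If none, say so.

b=1 c=0

n5 = OR(n4, n3) must be 0, so both n4 = 0 and n3 = 0.
Check with a = 0 and d = 1 and b=1, c=0:
n1 = AND(c, b) = AND(0, 1) = 0
n2 = OR(d, a) = OR(1, 0) = 1
n3 = NOT(n2) = NOT 1 = 0
n4 = OR(n1, c) = OR(0, 0) = 0
n5 = OR(n4, n3) = OR(0, 0) = 0
So n5 = 0.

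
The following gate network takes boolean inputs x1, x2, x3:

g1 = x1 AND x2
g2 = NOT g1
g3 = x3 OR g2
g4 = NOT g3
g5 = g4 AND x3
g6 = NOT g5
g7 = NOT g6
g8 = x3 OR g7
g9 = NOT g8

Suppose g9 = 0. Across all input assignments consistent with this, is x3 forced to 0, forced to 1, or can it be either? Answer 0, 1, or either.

1

g9 = NOT g8 must be 0, so g8 = 1.
g8 = x3 OR g7 must be 1, so at least one of x3, g7 is 1.
Every assignment with g9 = 0 has x3 = 1; there are 4 such assignment(s).
  x1=0, x2=0, x3=1
  x1=0, x2=1, x3=1
  x1=1, x2=0, x3=1
  x1=1, x2=1, x3=1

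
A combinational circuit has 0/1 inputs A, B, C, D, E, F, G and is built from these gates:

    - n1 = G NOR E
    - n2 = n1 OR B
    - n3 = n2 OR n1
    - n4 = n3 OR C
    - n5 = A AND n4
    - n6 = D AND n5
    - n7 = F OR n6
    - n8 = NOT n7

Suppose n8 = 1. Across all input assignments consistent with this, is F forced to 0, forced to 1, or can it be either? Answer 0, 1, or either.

0

n8 = NOT n7 must be 1, so n7 = 0.
Every assignment with n8 = 1 has F = 0; there are 51 such assignment(s).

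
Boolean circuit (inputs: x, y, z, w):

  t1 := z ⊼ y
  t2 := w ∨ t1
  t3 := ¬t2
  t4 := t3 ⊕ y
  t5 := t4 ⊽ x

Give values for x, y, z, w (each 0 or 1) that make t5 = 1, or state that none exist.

x=0, y=0, z=1, w=1

Check with x=0, y=0, z=1, w=1:
t1 = z ⊼ y = 1 ⊼ 0 = 1
t2 = w ∨ t1 = 1 ∨ 1 = 1
t3 = ¬t2 = ¬1 = 0
t4 = t3 ⊕ y = 0 ⊕ 0 = 0
t5 = t4 ⊽ x = 0 ⊽ 0 = 1
So t5 = 1 as required.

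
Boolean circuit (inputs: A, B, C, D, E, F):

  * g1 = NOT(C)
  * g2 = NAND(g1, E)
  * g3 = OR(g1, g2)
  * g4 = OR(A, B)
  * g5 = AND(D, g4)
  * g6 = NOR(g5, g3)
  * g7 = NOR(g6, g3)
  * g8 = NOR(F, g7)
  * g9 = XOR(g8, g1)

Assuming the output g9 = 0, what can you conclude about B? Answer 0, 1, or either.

either

Both values of B occur among assignments with g9 = 0:
  B=0: A=0, B=0, C=0, D=0, E=0, F=0
  B=1: A=0, B=1, C=0, D=0, E=0, F=0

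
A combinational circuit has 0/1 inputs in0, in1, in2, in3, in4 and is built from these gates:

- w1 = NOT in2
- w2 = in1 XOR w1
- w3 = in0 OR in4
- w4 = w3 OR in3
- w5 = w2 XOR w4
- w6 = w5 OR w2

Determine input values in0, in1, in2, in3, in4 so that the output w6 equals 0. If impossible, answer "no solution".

in0=0, in1=1, in2=0, in3=0, in4=0

w6 = w5 OR w2 must be 0, so both w5 = 0 and w2 = 0.
w5 = w2 XOR w4 must be 0, so w2 and w4 are equal.
w2 = in1 XOR w1 must be 0, so in1 and w1 are equal.
Check with in0=0, in1=1, in2=0, in3=0, in4=0:
w1 = NOT in2 = NOT 0 = 1
w2 = in1 XOR w1 = 1 XOR 1 = 0
w3 = in0 OR in4 = 0 OR 0 = 0
w4 = w3 OR in3 = 0 OR 0 = 0
w5 = w2 XOR w4 = 0 XOR 0 = 0
w6 = w5 OR w2 = 0 OR 0 = 0
So w6 = 0 as required.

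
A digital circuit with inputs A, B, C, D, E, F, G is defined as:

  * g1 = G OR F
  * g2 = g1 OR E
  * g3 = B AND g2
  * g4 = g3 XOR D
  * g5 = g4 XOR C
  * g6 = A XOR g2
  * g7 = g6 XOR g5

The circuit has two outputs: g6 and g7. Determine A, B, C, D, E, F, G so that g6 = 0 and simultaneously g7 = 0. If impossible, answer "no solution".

Check with A=1, B=1, C=1, D=0, E=1, F=1, G=0:
g1 = G OR F = 0 OR 1 = 1
g2 = g1 OR E = 1 OR 1 = 1
g3 = B AND g2 = 1 AND 1 = 1
g4 = g3 XOR D = 1 XOR 0 = 1
g5 = g4 XOR C = 1 XOR 1 = 0
g6 = A XOR g2 = 1 XOR 1 = 0
g7 = g6 XOR g5 = 0 XOR 0 = 0
So g6 = 0 and g7 = 0.

A=1, B=1, C=1, D=0, E=1, F=1, G=0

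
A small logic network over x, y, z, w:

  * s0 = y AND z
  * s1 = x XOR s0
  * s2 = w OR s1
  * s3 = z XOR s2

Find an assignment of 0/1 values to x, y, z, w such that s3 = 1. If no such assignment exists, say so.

x=1 y=0 z=0 w=1

s3 = z XOR s2 must be 1, so z and s2 differ.
Check with x=1 y=0 z=0 w=1:
s0 = y AND z = 0 AND 0 = 0
s1 = x XOR s0 = 1 XOR 0 = 1
s2 = w OR s1 = 1 OR 1 = 1
s3 = z XOR s2 = 0 XOR 1 = 1
So s3 = 1 as required.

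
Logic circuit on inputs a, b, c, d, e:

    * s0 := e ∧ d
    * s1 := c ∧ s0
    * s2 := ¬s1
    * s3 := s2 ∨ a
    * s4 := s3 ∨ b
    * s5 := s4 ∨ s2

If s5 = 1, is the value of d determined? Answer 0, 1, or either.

Both values of d occur among assignments with s5 = 1:
  d=0: a=0, b=0, c=0, d=0, e=0
  d=1: a=0, b=0, c=0, d=1, e=0

either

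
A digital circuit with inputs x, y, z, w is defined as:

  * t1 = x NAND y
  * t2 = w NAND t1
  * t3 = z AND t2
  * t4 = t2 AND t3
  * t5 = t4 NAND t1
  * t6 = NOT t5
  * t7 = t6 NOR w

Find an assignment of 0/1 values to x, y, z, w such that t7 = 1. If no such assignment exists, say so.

Check with x=1 y=1 z=1 w=0:
t1 = x NAND y = 1 NAND 1 = 0
t2 = w NAND t1 = 0 NAND 0 = 1
t3 = z AND t2 = 1 AND 1 = 1
t4 = t2 AND t3 = 1 AND 1 = 1
t5 = t4 NAND t1 = 1 NAND 0 = 1
t6 = NOT t5 = NOT 1 = 0
t7 = t6 NOR w = 0 NOR 0 = 1
So t7 = 1 as required.

x=1 y=1 z=1 w=0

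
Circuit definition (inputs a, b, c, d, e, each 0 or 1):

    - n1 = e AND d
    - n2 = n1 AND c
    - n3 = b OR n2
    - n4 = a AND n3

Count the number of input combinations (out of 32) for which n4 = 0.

n4 = a AND n3 must be 0, so at least one of a, n3 is 0.
Enumerating the 32 input combinations, 23 give n4 = 0 and 9 give n4 = 1.

23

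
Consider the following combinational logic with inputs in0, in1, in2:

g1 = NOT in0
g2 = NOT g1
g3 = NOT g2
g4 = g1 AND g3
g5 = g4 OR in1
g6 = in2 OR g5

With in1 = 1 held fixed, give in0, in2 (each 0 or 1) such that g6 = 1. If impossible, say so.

g6 = in2 OR g5 must be 1, so at least one of in2, g5 is 1.
Check with in1 = 1 and in0=0, in2=0:
g1 = NOT in0 = NOT 0 = 1
g2 = NOT g1 = NOT 1 = 0
g3 = NOT g2 = NOT 0 = 1
g4 = g1 AND g3 = 1 AND 1 = 1
g5 = g4 OR in1 = 1 OR 1 = 1
g6 = in2 OR g5 = 0 OR 1 = 1
So g6 = 1.

in0=0 in2=0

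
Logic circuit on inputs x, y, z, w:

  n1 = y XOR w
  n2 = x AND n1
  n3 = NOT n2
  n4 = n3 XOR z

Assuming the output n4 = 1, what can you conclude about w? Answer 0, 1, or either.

Both values of w occur among assignments with n4 = 1:
  w=0: x=0, y=0, z=0, w=0
  w=1: x=0, y=0, z=0, w=1

either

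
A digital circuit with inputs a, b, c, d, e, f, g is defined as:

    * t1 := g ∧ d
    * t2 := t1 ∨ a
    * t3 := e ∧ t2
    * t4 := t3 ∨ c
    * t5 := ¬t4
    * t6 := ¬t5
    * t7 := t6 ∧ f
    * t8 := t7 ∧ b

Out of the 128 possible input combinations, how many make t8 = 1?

21

t8 = t7 ∧ b must be 1, so both t7 = 1 and b = 1.
t7 = t6 ∧ f must be 1, so both t6 = 1 and f = 1.
t6 = ¬t5 must be 1, so t5 = 0.
Enumerating the 128 input combinations, 21 give t8 = 1 and 107 give t8 = 0.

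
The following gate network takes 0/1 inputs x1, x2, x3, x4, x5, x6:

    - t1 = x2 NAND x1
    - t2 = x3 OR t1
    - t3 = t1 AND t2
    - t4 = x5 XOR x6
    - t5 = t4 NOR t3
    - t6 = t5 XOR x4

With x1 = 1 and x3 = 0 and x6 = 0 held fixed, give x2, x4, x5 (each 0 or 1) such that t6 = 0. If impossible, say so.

x2=1 x4=1 x5=0

Check with x1 = 1 and x3 = 0 and x6 = 0 and x2=1, x4=1, x5=0:
t1 = x2 NAND x1 = 1 NAND 1 = 0
t2 = x3 OR t1 = 0 OR 0 = 0
t3 = t1 AND t2 = 0 AND 0 = 0
t4 = x5 XOR x6 = 0 XOR 0 = 0
t5 = t4 NOR t3 = 0 NOR 0 = 1
t6 = t5 XOR x4 = 1 XOR 1 = 0
So t6 = 0.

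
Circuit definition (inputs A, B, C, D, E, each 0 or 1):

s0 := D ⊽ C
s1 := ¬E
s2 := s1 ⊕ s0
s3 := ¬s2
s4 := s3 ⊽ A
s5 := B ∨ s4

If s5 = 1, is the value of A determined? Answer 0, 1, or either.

Both values of A occur among assignments with s5 = 1:
  A=0: A=0, B=0, C=0, D=0, E=1
  A=1: A=1, B=1, C=0, D=0, E=0

either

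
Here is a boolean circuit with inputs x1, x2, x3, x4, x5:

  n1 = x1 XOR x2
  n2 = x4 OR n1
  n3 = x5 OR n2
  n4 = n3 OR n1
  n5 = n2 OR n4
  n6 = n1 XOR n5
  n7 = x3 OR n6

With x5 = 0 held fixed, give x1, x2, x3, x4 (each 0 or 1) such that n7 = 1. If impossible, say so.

n7 = x3 OR n6 must be 1, so at least one of x3, n6 is 1.
Check with x5 = 0 and x1=1, x2=1, x3=1, x4=0:
n1 = x1 XOR x2 = 1 XOR 1 = 0
n2 = x4 OR n1 = 0 OR 0 = 0
n3 = x5 OR n2 = 0 OR 0 = 0
n4 = n3 OR n1 = 0 OR 0 = 0
n5 = n2 OR n4 = 0 OR 0 = 0
n6 = n1 XOR n5 = 0 XOR 0 = 0
n7 = x3 OR n6 = 1 OR 0 = 1
So n7 = 1.

x1=1, x2=1, x3=1, x4=0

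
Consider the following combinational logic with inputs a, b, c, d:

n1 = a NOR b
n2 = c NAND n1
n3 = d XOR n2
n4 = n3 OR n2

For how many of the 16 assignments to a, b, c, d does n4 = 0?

1

n4 = n3 OR n2 must be 0, so both n3 = 0 and n2 = 0.
n3 = d XOR n2 must be 0, so d and n2 are equal.
n2 = c NAND n1 must be 0, so both c = 1 and n1 = 1.
Satisfying assignments:
  a=0, b=0, c=1, d=0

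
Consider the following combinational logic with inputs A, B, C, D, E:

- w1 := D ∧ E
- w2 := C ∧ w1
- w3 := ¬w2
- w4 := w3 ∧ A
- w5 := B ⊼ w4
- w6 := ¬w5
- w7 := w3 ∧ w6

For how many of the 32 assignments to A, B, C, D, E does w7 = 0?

25

w7 = w3 ∧ w6 must be 0, so at least one of w3, w6 is 0.
Enumerating the 32 input combinations, 25 give w7 = 0 and 7 give w7 = 1.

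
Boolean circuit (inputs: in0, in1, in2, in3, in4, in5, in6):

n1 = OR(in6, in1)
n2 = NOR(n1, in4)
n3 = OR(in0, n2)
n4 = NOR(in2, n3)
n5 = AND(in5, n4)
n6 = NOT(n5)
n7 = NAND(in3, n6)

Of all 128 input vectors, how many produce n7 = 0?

57

n7 = NAND(in3, n6) must be 0, so both in3 = 1 and n6 = 1.
Enumerating the 128 input combinations, 57 give n7 = 0 and 71 give n7 = 1.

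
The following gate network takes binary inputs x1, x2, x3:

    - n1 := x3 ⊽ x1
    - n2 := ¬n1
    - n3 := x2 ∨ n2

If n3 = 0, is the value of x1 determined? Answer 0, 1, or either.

n3 = x2 ∨ n2 must be 0, so both x2 = 0 and n2 = 0.
n2 = ¬n1 must be 0, so n1 = 1.
Every assignment with n3 = 0 has x1 = 0; there are 1 such assignment(s).
  x1=0, x2=0, x3=0

0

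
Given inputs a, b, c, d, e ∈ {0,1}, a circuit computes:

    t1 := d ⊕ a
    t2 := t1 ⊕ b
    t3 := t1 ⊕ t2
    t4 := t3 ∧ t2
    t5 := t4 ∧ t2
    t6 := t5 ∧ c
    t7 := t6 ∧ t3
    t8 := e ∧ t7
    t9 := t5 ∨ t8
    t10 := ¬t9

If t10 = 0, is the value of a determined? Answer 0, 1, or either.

Both values of a occur among assignments with t10 = 0:
  a=0: a=0, b=1, c=0, d=0, e=0
  a=1: a=1, b=1, c=0, d=1, e=0

either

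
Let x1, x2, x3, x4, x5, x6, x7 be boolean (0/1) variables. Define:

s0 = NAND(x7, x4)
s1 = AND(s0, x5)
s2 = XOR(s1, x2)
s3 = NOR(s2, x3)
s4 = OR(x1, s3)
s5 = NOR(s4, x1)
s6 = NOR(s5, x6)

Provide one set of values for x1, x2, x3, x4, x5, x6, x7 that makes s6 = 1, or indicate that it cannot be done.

x1=0, x2=1, x3=0, x4=1, x5=1, x6=0, x7=0

s6 = NOR(s5, x6) must be 1, so both s5 = 0 and x6 = 0.
Check with x1=0, x2=1, x3=0, x4=1, x5=1, x6=0, x7=0:
s0 = NAND(x7, x4) = NAND(0, 1) = 1
s1 = AND(s0, x5) = AND(1, 1) = 1
s2 = XOR(s1, x2) = XOR(1, 1) = 0
s3 = NOR(s2, x3) = NOR(0, 0) = 1
s4 = OR(x1, s3) = OR(0, 1) = 1
s5 = NOR(s4, x1) = NOR(1, 0) = 0
s6 = NOR(s5, x6) = NOR(0, 0) = 1
So s6 = 1 as required.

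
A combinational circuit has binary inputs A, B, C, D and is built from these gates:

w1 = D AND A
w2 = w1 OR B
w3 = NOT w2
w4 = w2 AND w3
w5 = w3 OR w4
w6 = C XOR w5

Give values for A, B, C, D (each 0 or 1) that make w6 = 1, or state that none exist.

A=0 B=0 C=0 D=1

w6 = C XOR w5 must be 1, so C and w5 differ.
Check with A=0 B=0 C=0 D=1:
w1 = D AND A = 1 AND 0 = 0
w2 = w1 OR B = 0 OR 0 = 0
w3 = NOT w2 = NOT 0 = 1
w4 = w2 AND w3 = 0 AND 1 = 0
w5 = w3 OR w4 = 1 OR 0 = 1
w6 = C XOR w5 = 0 XOR 1 = 1
So w6 = 1 as required.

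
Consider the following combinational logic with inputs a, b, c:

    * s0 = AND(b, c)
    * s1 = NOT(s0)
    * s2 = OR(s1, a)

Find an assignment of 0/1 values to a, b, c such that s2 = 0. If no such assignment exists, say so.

a=0, b=1, c=1

s2 = OR(s1, a) must be 0, so both s1 = 0 and a = 0.
s1 = NOT(s0) must be 0, so s0 = 1.
Check with a=0, b=1, c=1:
s0 = AND(b, c) = AND(1, 1) = 1
s1 = NOT(s0) = NOT 1 = 0
s2 = OR(s1, a) = OR(0, 0) = 0
So s2 = 0 as required.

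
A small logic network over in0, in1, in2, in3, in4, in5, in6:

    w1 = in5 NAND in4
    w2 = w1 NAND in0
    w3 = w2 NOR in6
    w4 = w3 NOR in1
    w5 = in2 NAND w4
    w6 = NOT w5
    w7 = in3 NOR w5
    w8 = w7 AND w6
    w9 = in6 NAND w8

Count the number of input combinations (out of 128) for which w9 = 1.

w9 = in6 NAND w8 must be 1, so at least one of in6, w8 is 0.
Enumerating the 128 input combinations, 120 give w9 = 1 and 8 give w9 = 0.

120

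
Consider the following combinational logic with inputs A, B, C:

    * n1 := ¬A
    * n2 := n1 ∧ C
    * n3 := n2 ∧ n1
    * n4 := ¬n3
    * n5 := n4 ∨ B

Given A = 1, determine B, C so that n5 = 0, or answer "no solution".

With A = 1 fixed, none of the 4 settings of B, C give n5 = 0.
For example, with B=1, C=1:
n1 = ¬A = ¬1 = 0
n2 = n1 ∧ C = 0 ∧ 1 = 0
n3 = n2 ∧ n1 = 0 ∧ 0 = 0
n4 = ¬n3 = ¬0 = 1
n5 = n4 ∨ B = 1 ∨ 1 = 1
giving n5 = 1 ≠ 0.

no solution exists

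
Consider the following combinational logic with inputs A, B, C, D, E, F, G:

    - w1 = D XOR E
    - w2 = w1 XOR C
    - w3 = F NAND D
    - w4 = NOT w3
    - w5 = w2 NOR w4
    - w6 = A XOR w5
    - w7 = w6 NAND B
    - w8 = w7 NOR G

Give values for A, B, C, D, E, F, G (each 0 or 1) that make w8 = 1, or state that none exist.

A=1, B=1, C=1, D=1, E=1, F=1, G=0

Check with A=1, B=1, C=1, D=1, E=1, F=1, G=0:
w1 = D XOR E = 1 XOR 1 = 0
w2 = w1 XOR C = 0 XOR 1 = 1
w3 = F NAND D = 1 NAND 1 = 0
w4 = NOT w3 = NOT 0 = 1
w5 = w2 NOR w4 = 1 NOR 1 = 0
w6 = A XOR w5 = 1 XOR 0 = 1
w7 = w6 NAND B = 1 NAND 1 = 0
w8 = w7 NOR G = 0 NOR 0 = 1
So w8 = 1 as required.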